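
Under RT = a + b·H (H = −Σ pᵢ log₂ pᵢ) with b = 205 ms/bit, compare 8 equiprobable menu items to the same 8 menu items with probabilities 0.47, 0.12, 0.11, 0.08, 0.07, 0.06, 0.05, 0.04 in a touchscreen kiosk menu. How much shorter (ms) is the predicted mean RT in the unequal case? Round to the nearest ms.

116 ms

The RT saving is b·ΔH. Equiprobable H₀ = log₂(8) = 3.0000 bits; with the given probabilities H = 2.4348 bits.
b·(H₀ − H) = 205 × (3.0000 − 2.4348) = 115.87 ms.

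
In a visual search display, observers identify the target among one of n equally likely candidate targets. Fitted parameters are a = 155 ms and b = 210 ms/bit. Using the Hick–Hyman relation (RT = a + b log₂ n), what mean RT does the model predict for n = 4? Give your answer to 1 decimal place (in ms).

575.0 ms

log₂(4) = 2 bits, so RT = 155 + 210 × 2 ≈ 575.000 ms.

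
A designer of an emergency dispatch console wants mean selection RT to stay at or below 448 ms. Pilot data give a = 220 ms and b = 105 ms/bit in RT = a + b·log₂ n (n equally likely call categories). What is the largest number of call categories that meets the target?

4

105·log₂ n ≤ 448 − 220 = 228, giving log₂ n ≤ 2.1714 and n ≤ 4.505. The largest whole number is 4.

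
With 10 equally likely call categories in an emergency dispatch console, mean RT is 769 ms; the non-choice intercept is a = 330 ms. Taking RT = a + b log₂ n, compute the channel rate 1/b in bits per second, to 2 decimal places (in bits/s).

7.57 bits/s

Choice component = 769 − 330 = 439 ms over log₂(10) = 3.3219 bits.
b = 439 / 3.3219 = 132.152 ms/bit, so 1/b = 7.567 bits/s.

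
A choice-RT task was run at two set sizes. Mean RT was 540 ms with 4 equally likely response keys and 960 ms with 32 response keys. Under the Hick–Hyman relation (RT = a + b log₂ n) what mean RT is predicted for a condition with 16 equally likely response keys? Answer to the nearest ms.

Solve the two-equation system in a and b:
  b = (960 − 540) / (log₂ 32 − log₂ 4) = 420 / (5 − 2) = 140 ms/bit
  a = 540 − 140 × 2 = 260 ms
Then RT(16) = 260 + 140 × log₂ 16 = 260 + 140 × 4 ≈ 820.000 ms.

820 ms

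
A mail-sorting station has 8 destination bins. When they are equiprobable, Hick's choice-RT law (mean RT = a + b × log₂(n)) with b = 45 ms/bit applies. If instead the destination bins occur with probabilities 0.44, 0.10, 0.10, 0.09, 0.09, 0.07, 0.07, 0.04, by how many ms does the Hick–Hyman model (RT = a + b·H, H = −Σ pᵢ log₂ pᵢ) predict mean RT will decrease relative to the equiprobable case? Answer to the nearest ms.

The RT saving is b·ΔH. Equiprobable H₀ = log₂(8) = 3.0000 bits; with the given probabilities H = 2.5337 bits.
b·(H₀ − H) = 45 × (3.0000 − 2.5337) = 20.98 ms.

21 ms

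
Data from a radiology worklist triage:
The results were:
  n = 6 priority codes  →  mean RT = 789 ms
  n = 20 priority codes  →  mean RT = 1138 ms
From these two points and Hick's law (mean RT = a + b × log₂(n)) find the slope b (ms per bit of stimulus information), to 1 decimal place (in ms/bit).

b = (RT₂ − RT₁)/(log₂ n₂ − log₂ n₁) = (1138 − 789)/(4.3219 − 2.5850) = 200.925 ms/bit.

200.9 ms/bit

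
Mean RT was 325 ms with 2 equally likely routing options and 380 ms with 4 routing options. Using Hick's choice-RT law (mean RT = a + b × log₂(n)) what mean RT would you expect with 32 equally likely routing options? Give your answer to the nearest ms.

With log₂ n on the abscissa the relation is linear; from the two conditions:
  b = (380 − 325) / (log₂ 4 − log₂ 2) = 55 / (2 − 1) = 55 ms/bit
  a = 325 − 55 × 1 = 270 ms
Then RT(32) = 270 + 55 × log₂ 32 = 270 + 55 × 5 ≈ 545.000 ms.

545 ms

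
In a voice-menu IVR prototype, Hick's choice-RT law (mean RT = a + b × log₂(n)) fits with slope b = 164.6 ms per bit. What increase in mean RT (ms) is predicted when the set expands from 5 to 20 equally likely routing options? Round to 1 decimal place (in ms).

329.2 ms

Only the slope matters, since a is common to both: ΔRT = b·log₂(n₂/n₁).
log₂(20) − log₂(5) = log₂(20/5) = log₂(4) = 2.
ΔRT = 164.6 × 2.0000 = 329.200 ms.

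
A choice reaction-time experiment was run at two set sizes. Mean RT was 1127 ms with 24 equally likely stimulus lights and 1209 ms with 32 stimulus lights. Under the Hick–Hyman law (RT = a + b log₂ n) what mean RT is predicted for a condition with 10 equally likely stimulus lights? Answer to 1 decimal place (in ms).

877.5 ms

RT is linear in log₂ n, so two points fix the line:
  b = (1209 − 1127) / (log₂ 32 − log₂ 24) = 82 / (5 − 4.5850) = 197.573 ms/bit
  a = 1127 − 197.573 × 4.5850 = 221.137 ms
Then RT(10) = 221.137 + 197.573 × log₂ 10 = 221.137 + 197.573 × 3.3219 ≈ 877.459 ms.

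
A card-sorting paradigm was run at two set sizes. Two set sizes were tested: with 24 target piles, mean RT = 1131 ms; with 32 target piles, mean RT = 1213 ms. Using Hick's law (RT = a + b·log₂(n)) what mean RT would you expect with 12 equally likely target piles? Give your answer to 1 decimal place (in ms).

Fit slope and intercept:
  b = (1213 − 1131) / (log₂ 32 − log₂ 24) = 82 / (5 − 4.5850) = 197.573 ms/bit
  a = 1131 − 197.573 × 4.5850 = 225.137 ms
Then RT(12) = 225.137 + 197.573 × log₂ 12 = 225.137 + 197.573 × 3.5850 ≈ 933.427 ms.

933.4 ms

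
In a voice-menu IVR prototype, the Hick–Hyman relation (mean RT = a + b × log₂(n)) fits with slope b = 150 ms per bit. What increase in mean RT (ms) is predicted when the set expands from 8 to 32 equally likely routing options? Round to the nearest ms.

Only the slope matters, since a is common to both: ΔRT = b·log₂(n₂/n₁).
log₂(32) − log₂(8) = log₂(32/8) = log₂(4) = 2.
ΔRT = 150 × 2.0000 = 300.000 ms.

300 ms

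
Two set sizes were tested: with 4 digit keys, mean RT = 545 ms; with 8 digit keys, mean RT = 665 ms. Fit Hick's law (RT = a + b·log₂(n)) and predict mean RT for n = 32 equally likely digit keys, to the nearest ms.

905 ms

Solve the two-equation system in a and b:
  b = (665 − 545) / (log₂ 8 − log₂ 4) = 120 / (3 − 2) = 120 ms/bit
  a = 545 − 120 × 2 = 305 ms
Then RT(32) = 305 + 120 × log₂ 32 = 305 + 120 × 5 ≈ 905.000 ms.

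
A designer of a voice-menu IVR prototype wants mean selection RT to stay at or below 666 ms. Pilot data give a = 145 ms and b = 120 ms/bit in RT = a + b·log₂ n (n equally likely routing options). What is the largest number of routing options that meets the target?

Set 145 + 120·log₂ n ≤ 666 → log₂ n ≤ (666 − 145)/120 = 4.3417.
So n ≤ 2^4.3417 = 20.276; the largest integer n is 20.

20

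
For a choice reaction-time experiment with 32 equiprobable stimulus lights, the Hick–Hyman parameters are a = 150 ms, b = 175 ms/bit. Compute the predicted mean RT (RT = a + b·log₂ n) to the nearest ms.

1025 ms

log₂(32) = 5 bits, so RT = 150 + 175 × 5 ≈ 1025.000 ms.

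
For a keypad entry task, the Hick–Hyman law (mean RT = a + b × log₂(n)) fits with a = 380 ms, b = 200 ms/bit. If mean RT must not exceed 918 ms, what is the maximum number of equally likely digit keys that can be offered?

6

Set 380 + 200·log₂ n ≤ 918 → log₂ n ≤ (918 − 380)/200 = 2.6900.
So n ≤ 2^2.6900 = 6.453; the largest integer n is 6.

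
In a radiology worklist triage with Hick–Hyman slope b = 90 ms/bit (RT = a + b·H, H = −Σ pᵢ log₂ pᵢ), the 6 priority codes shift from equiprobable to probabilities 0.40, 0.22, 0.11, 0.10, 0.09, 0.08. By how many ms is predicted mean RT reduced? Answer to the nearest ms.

Equiprobable entropy H₀ = log₂ 6 = 2.5850 bits.
Skewed entropy H = −Σ pᵢ log₂ pᵢ = 2.2960 bits.
ΔRT = b·(H₀ − H) = 90 × 0.2890 = 26.01 ms.

26 ms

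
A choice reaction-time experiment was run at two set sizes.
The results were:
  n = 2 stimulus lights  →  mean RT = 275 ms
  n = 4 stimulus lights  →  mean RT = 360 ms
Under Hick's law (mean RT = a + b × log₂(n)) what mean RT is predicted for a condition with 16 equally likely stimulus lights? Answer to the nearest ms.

530 ms

With log₂ n on the abscissa the relation is linear; from the two conditions:
  b = (360 − 275) / (log₂ 4 − log₂ 2) = 85 / (2 − 1) = 85 ms/bit
  a = 275 − 85 × 1 = 190 ms
Then RT(16) = 190 + 85 × log₂ 16 = 190 + 85 × 4 ≈ 530.000 ms.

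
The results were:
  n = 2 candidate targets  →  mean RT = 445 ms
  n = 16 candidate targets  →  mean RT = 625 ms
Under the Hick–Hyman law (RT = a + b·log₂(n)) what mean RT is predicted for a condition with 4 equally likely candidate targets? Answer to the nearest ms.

505 ms

With log₂ n on the abscissa the relation is linear; from the two conditions:
  b = (625 − 445) / (log₂ 16 − log₂ 2) = 180 / (4 − 1) = 60 ms/bit
  a = 445 − 60 × 1 = 385 ms
Then RT(4) = 385 + 60 × log₂ 4 = 385 + 60 × 2 ≈ 505.000 ms.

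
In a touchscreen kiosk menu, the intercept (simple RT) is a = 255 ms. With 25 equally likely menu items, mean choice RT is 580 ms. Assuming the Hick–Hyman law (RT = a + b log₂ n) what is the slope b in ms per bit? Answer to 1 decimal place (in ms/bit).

70.0 ms/bit

b = (580 − 255) / log₂(25) = 325 / 4.6439 = 69.985 ms/bit.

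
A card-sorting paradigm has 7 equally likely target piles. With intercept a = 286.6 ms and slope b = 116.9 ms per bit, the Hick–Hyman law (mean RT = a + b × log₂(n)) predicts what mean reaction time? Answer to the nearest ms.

615 ms

log₂(7) = 2.8074 bits, so RT = 286.6 + 116.9 × 2.8074 ≈ 614.780 ms.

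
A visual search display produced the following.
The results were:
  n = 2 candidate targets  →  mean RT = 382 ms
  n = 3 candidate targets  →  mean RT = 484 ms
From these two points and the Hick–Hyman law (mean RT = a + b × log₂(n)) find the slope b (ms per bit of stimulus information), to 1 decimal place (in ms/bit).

174.4 ms/bit

The slope on a log₂ axis is (484 − 382) / (1.5850 − 1) = 174.370 ms/bit.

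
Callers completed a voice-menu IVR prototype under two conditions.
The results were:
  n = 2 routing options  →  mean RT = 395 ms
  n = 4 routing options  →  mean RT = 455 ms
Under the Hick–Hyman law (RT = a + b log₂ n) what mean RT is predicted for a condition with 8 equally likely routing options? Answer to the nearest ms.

Fit slope and intercept:
  b = (455 − 395) / (log₂ 4 − log₂ 2) = 60 / (2 − 1) = 60 ms/bit
  a = 395 − 60 × 1 = 335 ms
Then RT(8) = 335 + 60 × log₂ 8 = 335 + 60 × 3 ≈ 515.000 ms.

515 ms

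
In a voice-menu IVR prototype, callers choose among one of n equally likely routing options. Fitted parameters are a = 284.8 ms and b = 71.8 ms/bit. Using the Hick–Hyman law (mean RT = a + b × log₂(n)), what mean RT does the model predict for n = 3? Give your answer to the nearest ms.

log₂(3) = 1.5850 bits, so RT = 284.8 + 71.8 × 1.5850 ≈ 398.600 ms.

399 ms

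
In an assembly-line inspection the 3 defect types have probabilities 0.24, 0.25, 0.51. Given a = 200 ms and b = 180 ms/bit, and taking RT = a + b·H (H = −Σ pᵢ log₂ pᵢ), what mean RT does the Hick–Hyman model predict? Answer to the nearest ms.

Entropy contributions −pᵢ log₂ pᵢ: 0.4941, 0.5000, 0.4954; sum H = 1.4896 bits.
RT = a + bH = 200 + 180·1.4896 = 468.12 ms.

468 ms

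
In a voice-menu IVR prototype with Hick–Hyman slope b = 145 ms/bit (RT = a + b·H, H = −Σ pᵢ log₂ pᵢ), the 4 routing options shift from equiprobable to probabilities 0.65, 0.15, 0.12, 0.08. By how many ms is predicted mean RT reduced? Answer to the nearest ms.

76 ms

The RT saving is b·ΔH. Equiprobable H₀ = log₂(4) = 2.0000 bits; with the given probabilities H = 1.4731 bits.
b·(H₀ − H) = 145 × (2.0000 − 1.4731) = 76.40 ms.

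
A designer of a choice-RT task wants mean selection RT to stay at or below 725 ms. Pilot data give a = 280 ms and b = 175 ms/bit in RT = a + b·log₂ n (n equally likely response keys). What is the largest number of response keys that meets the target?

Information budget: (725 − 280)/175 = 2.5429 bits, so n ≤ 2^2.5429 = 5.827 → at most 5.

5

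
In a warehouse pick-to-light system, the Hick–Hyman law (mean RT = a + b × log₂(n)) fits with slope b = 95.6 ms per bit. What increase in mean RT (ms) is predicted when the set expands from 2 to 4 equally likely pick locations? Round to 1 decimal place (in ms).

95.6 ms

Only the slope matters, since a is common to both: ΔRT = b·log₂(n₂/n₁).
log₂(4) − log₂(2) = log₂(4/2) = log₂(2) = 1.
ΔRT = 95.6 × 1.0000 = 95.600 ms.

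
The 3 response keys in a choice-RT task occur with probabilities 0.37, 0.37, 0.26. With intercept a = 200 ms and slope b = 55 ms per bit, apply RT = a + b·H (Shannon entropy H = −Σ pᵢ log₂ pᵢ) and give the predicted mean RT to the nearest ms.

286 ms

Entropy contributions −pᵢ log₂ pᵢ: 0.5307, 0.5307, 0.5053; sum H = 1.5667 bits.
RT = a + bH = 200 + 55·1.5667 = 286.17 ms.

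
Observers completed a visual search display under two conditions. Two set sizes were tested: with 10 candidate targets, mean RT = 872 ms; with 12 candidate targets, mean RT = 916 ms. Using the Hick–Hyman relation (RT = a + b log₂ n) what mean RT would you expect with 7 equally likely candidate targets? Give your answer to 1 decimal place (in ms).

785.9 ms

With log₂ n on the abscissa the relation is linear; from the two conditions:
  b = (916 − 872) / (log₂ 12 − log₂ 10) = 44 / (3.5850 − 3.3219) = 167.278 ms/bit
  a = 872 − 167.278 × 3.3219 = 316.313 ms
Then RT(7) = 316.313 + 167.278 × log₂ 7 = 316.313 + 167.278 × 2.8074 ≈ 785.923 ms.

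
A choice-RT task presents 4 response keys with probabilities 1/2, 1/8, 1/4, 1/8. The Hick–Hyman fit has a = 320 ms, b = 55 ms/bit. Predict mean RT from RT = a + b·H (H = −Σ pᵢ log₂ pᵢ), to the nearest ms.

Each term −pᵢ log₂ pᵢ: 0.5·1 + 0.125·3 + 0.25·2 + 0.125·3; summed, H = 1.750 bits.
Mean RT = a + bH = 320 + 55·1.750 = 416.25 ms.

416 ms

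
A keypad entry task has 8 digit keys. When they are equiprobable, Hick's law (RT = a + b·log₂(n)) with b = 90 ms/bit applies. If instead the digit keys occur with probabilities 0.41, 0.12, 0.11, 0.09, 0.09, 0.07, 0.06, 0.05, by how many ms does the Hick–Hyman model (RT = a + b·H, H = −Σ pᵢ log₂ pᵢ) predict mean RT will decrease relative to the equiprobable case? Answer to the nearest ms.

36 ms

The RT saving is b·ΔH. Equiprobable H₀ = log₂(8) = 3.0000 bits; with the given probabilities H = 2.5982 bits.
b·(H₀ − H) = 90 × (3.0000 − 2.5982) = 36.16 ms.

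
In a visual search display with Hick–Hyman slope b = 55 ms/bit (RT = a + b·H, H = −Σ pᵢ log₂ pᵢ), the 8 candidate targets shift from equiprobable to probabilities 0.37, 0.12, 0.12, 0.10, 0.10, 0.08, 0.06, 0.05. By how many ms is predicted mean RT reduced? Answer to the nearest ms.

Equiprobable entropy H₀ = log₂ 8 = 3.0000 bits.
Skewed entropy H = −Σ pᵢ log₂ pᵢ = 2.6804 bits.
ΔRT = b·(H₀ − H) = 55 × 0.3196 = 17.58 ms.

18 ms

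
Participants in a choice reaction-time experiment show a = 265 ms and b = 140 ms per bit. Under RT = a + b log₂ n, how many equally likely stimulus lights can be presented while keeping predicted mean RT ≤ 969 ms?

Information budget: (969 − 265)/140 = 5.0286 bits, so n ≤ 2^5.0286 = 32.640 → at most 32.

32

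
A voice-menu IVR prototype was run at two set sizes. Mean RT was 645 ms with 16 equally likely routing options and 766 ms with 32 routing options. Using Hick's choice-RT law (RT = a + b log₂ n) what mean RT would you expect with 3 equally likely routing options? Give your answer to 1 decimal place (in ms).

With log₂ n on the abscissa the relation is linear; from the two conditions:
  b = (766 − 645) / (log₂ 32 − log₂ 16) = 121 / (5 − 4) = 121.000 ms/bit
  a = 645 − 121.000 × 4 = 161.000 ms
Then RT(3) = 161.000 + 121.000 × log₂ 3 = 161.000 + 121.000 × 1.5850 ≈ 352.780 ms.

352.8 ms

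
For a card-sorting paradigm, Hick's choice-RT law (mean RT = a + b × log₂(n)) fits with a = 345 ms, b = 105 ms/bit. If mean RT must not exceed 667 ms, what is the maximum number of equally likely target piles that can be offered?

105·log₂ n ≤ 667 − 345 = 322, giving log₂ n ≤ 3.0667 and n ≤ 8.378. The largest whole number is 8.

8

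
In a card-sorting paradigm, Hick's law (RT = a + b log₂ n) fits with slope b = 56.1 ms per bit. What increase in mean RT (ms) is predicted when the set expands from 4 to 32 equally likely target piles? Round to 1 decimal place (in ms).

The intercept a cancels: ΔRT = b·(log₂ n₂ − log₂ n₁) = b·log₂(n₂/n₁).
log₂(32) − log₂(4) = log₂(32/4) = log₂(8) = 3.
ΔRT = 56.1 × 3.0000 = 168.300 ms.

168.3 ms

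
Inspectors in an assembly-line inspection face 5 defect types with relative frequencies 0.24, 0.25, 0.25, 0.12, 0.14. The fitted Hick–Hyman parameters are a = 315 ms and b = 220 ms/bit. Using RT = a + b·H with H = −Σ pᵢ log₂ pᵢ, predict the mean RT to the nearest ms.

812 ms

Entropy contributions −pᵢ log₂ pᵢ: 0.4941, 0.5000, 0.5000, 0.3671, 0.3971; sum H = 2.2583 bits.
RT = a + bH = 315 + 220·2.2583 = 811.83 ms.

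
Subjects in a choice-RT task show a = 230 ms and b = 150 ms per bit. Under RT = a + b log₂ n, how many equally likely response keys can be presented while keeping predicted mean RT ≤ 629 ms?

150·log₂ n ≤ 629 − 230 = 399, giving log₂ n ≤ 2.6600 and n ≤ 6.320. The largest whole number is 6.

6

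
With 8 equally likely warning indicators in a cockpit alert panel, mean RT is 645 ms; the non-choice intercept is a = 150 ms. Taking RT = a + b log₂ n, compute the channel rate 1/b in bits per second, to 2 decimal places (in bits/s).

Choice component = 645 − 150 = 495 ms over log₂(8) = 3 bits.
b = 495 / 3 = 165.000 ms/bit, so 1/b = 6.061 bits/s.

6.06 bits/s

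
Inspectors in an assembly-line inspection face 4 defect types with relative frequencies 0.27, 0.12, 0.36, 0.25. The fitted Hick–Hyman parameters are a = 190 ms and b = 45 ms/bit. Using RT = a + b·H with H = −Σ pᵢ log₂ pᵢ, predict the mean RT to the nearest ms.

Entropy contributions −pᵢ log₂ pᵢ: 0.5100, 0.3671, 0.5306, 0.5000; sum H = 1.9077 bits.
RT = a + bH = 190 + 45·1.9077 = 275.85 ms.

276 ms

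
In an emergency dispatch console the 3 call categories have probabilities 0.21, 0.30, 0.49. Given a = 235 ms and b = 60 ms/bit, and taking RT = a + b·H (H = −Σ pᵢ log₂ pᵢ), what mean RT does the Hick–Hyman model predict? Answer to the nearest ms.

325 ms

Entropy contributions −pᵢ log₂ pᵢ: 0.4728, 0.5211, 0.5043; sum H = 1.4982 bits.
RT = a + bH = 235 + 60·1.4982 = 324.89 ms.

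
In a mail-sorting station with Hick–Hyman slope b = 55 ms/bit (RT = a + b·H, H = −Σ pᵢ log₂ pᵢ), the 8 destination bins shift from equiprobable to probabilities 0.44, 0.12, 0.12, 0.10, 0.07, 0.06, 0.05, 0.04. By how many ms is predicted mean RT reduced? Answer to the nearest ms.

Equiprobable entropy H₀ = log₂ 8 = 3.0000 bits.
Skewed entropy H = −Σ pᵢ log₂ pᵢ = 2.5014 bits.
ΔRT = b·(H₀ − H) = 55 × 0.4986 = 27.42 ms.

27 ms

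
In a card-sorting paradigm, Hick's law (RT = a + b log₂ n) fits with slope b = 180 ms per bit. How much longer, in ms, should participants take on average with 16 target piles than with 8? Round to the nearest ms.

180 ms

Only the slope matters, since a is common to both: ΔRT = b·log₂(n₂/n₁).
log₂(16) − log₂(8) = log₂(16/8) = log₂(2) = 1.
ΔRT = 180 × 1.0000 = 180.000 ms.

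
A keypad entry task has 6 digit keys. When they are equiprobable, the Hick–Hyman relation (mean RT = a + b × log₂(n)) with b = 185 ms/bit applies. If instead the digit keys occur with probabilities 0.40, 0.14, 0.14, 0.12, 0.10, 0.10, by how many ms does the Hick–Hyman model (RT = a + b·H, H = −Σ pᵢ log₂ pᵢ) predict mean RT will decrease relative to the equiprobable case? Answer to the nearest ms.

The RT saving is b·ΔH. Equiprobable H₀ = log₂(6) = 2.5850 bits; with the given probabilities H = 2.3544 bits.
b·(H₀ − H) = 185 × (2.5850 − 2.3544) = 42.65 ms.

43 ms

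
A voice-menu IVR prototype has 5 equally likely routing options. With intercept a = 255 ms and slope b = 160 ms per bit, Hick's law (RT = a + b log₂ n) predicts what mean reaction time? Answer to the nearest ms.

log₂(5) = 2.3219 bits, so RT = 255 + 160 × 2.3219 ≈ 626.508 ms.

627 ms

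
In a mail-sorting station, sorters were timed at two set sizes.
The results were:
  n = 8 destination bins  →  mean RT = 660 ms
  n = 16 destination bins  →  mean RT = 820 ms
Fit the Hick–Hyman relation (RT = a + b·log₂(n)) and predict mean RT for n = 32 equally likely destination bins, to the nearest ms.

980 ms

Solve the two-equation system in a and b:
  b = (820 − 660) / (log₂ 16 − log₂ 8) = 160 / (4 − 3) = 160 ms/bit
  a = 660 − 160 × 3 = 180 ms
Then RT(32) = 180 + 160 × log₂ 32 = 180 + 160 × 5 ≈ 980.000 ms.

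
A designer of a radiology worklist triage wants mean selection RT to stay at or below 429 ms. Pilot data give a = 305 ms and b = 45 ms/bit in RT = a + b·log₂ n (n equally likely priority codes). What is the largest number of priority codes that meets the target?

6

Information budget: (429 − 305)/45 = 2.7556 bits, so n ≤ 2^2.7556 = 6.753 → at most 6.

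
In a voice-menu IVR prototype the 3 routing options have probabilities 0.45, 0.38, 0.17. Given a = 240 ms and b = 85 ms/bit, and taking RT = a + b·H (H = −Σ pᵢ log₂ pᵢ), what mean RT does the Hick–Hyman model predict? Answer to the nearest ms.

H = 0.45·log₂(1/0.45) + 0.38·log₂(1/0.38) + 0.17·log₂(1/0.17) = 1.4834 bits.
RT = 240 + 85 × 1.4834 = 366.09 ms.

366 ms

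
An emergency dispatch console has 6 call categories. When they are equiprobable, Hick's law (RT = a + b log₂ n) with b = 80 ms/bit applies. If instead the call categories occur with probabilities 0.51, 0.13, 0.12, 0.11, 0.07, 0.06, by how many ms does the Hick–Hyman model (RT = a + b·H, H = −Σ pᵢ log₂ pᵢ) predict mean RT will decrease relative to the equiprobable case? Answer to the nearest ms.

The RT saving is b·ΔH. Equiprobable H₀ = log₂(6) = 2.5850 bits; with the given probabilities H = 2.1075 bits.
b·(H₀ − H) = 80 × (2.5850 − 2.1075) = 38.20 ms.

38 ms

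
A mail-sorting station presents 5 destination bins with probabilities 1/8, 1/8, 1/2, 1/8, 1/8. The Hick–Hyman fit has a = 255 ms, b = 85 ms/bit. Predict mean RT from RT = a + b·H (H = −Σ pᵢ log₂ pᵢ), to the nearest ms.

Each term −pᵢ log₂ pᵢ: 0.125·3 + 0.125·3 + 0.5·1 + 0.125·3 + 0.125·3; summed, H = 2.000 bits.
Mean RT = a + bH = 255 + 85·2.000 = 425.00 ms.

425 ms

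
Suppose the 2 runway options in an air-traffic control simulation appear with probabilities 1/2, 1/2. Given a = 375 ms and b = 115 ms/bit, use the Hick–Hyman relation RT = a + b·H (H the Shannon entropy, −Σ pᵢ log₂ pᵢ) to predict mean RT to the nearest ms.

490 ms

H = −Σ pᵢ log₂ pᵢ = 0.5·1 + 0.5·1 = 1.000 bits.
RT = 375 + 115 × 1.000 = 490.00 ms.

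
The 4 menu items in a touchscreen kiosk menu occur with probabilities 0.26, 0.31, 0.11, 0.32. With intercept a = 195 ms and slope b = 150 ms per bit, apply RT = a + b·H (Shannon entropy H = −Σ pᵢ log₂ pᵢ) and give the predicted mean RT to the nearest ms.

481 ms

Entropy contributions −pᵢ log₂ pᵢ: 0.5053, 0.5238, 0.3503, 0.5260; sum H = 1.9054 bits.
RT = a + bH = 195 + 150·1.9054 = 480.81 ms.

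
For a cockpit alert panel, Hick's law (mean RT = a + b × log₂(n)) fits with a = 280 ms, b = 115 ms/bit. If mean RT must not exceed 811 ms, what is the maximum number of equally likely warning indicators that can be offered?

Information budget: (811 − 280)/115 = 4.6174 bits, so n ≤ 2^4.6174 = 24.546 → at most 24.

24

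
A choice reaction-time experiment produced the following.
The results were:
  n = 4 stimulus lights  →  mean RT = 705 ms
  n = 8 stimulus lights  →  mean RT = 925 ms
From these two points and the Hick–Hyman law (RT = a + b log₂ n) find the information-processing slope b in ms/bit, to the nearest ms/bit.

b = (RT₂ − RT₁)/(log₂ n₂ − log₂ n₁) = (925 − 705)/(3 − 2) = 220 ms/bit.

220 ms/bit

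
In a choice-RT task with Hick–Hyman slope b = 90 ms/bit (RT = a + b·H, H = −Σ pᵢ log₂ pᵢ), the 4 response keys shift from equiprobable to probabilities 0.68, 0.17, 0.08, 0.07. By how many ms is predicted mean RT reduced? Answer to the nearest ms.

56 ms

The RT saving is b·ΔH. Equiprobable H₀ = log₂(4) = 2.0000 bits; with the given probabilities H = 1.3730 bits.
b·(H₀ − H) = 90 × (2.0000 − 1.3730) = 56.43 ms.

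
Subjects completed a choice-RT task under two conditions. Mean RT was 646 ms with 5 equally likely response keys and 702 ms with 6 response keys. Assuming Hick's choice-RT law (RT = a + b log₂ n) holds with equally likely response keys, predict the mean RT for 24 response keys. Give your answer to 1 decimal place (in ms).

RT is linear in log₂ n, so two points fix the line:
  b = (702 − 646) / (log₂ 6 − log₂ 5) = 56 / (2.5850 − 2.3219) = 212.900 ms/bit
  a = 646 − 212.900 × 2.3219 = 151.662 ms
Then RT(24) = 151.662 + 212.900 × log₂ 24 = 151.662 + 212.900 × 4.5850 ≈ 1127.800 ms.

1127.8 ms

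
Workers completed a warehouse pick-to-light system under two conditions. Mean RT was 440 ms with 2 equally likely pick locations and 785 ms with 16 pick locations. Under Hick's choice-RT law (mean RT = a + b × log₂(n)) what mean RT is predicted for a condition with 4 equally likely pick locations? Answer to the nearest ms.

Solve the two-equation system in a and b:
  b = (785 − 440) / (log₂ 16 − log₂ 2) = 345 / (4 − 1) = 115 ms/bit
  a = 440 − 115 × 1 = 325 ms
Then RT(4) = 325 + 115 × log₂ 4 = 325 + 115 × 2 ≈ 555.000 ms.

555 ms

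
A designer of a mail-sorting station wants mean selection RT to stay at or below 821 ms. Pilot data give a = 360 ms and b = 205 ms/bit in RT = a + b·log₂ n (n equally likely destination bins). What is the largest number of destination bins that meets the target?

205·log₂ n ≤ 821 − 360 = 461, giving log₂ n ≤ 2.2488 and n ≤ 4.753. The largest whole number is 4.

4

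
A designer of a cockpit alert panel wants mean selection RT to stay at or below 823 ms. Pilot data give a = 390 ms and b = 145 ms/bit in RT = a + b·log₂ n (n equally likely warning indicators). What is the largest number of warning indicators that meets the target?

7

145·log₂ n ≤ 823 − 390 = 433, giving log₂ n ≤ 2.9862 and n ≤ 7.924. The largest whole number is 7.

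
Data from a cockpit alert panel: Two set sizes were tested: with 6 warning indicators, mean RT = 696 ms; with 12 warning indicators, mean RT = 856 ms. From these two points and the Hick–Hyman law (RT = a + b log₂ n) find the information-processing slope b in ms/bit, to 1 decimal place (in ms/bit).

The slope on a log₂ axis is (856 − 696) / (3.5850 − 2.5850) = 160.000 ms/bit.

160.0 ms/bit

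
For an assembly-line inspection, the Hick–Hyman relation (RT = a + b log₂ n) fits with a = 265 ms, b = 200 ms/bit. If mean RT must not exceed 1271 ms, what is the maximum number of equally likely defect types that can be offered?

32

Set 265 + 200·log₂ n ≤ 1271 → log₂ n ≤ (1271 − 265)/200 = 5.0300.
So n ≤ 2^5.0300 = 32.672; the largest integer n is 32.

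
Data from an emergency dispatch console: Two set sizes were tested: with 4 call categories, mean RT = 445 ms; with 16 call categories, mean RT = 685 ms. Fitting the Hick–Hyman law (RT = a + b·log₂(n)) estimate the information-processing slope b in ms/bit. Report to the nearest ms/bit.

120 ms/bit

b = (RT₂ − RT₁)/(log₂ n₂ − log₂ n₁) = (685 − 445)/(4 − 2) = 120 ms/bit.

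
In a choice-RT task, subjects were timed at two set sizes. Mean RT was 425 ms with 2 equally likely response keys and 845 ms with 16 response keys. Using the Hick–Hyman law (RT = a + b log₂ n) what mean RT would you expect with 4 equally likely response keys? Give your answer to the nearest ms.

With log₂ n on the abscissa the relation is linear; from the two conditions:
  b = (845 − 425) / (log₂ 16 − log₂ 2) = 420 / (4 − 1) = 140 ms/bit
  a = 425 − 140 × 1 = 285 ms
Then RT(4) = 285 + 140 × log₂ 4 = 285 + 140 × 2 ≈ 565.000 ms.

565 ms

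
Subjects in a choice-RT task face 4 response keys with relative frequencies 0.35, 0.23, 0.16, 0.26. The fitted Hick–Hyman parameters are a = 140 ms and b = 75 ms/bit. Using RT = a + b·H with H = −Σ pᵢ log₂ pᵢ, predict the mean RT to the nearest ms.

H = 0.35·log₂(1/0.35) + 0.23·log₂(1/0.23) + 0.16·log₂(1/0.16) + 0.26·log₂(1/0.26) = 1.9461 bits.
RT = 140 + 75 × 1.9461 = 285.96 ms.

286 ms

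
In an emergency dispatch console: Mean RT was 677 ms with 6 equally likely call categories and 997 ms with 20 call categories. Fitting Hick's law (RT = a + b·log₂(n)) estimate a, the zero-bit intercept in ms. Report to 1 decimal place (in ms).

200.8 ms

The slope on a log₂ axis is (997 − 677) / (4.3219 − 2.5850) = 184.229 ms/bit.
Intercept: a = 677 − 184.229·log₂(6) = 200.774 ms.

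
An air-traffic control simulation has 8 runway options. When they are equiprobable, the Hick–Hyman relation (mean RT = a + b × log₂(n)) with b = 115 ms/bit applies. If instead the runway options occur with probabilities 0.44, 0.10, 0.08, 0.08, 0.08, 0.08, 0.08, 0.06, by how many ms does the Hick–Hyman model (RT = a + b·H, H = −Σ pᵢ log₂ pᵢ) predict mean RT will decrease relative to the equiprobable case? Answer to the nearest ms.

The RT saving is b·ΔH. Equiprobable H₀ = log₂(8) = 3.0000 bits; with the given probabilities H = 2.5544 bits.
b·(H₀ − H) = 115 × (3.0000 − 2.5544) = 51.24 ms.

51 ms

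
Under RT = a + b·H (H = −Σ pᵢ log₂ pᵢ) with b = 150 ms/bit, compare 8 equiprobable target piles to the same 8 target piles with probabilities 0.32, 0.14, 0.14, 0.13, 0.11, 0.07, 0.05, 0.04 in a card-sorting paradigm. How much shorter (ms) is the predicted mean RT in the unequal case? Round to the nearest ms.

41 ms

Equiprobable entropy H₀ = log₂ 8 = 3.0000 bits.
Skewed entropy H = −Σ pᵢ log₂ pᵢ = 2.7236 bits.
ΔRT = b·(H₀ − H) = 150 × 0.2764 = 41.46 ms.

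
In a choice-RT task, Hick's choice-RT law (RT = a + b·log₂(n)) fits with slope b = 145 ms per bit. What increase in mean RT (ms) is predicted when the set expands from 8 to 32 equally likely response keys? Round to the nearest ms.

ΔRT = (a + b log₂ n₂) − (a + b log₂ n₁) = b·(log₂ n₂ − log₂ n₁).
log₂(32) − log₂(8) = log₂(32/8) = log₂(4) = 2.
ΔRT = 145 × 2.0000 = 290.000 ms.

290 ms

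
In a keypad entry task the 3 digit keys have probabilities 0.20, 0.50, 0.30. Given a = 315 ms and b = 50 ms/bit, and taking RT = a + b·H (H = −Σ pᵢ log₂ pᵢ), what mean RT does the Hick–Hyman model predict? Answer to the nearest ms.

Entropy contributions −pᵢ log₂ pᵢ: 0.4644, 0.5000, 0.5211; sum H = 1.4855 bits.
RT = a + bH = 315 + 50·1.4855 = 389.27 ms.

389 ms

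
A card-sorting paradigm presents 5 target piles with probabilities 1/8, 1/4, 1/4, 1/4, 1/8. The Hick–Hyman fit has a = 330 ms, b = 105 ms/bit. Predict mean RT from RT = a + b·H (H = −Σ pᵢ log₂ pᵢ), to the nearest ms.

H = −Σ pᵢ log₂ pᵢ = 0.125·3 + 0.25·2 + 0.25·2 + 0.25·2 + 0.125·3 = 2.250 bits.
RT = 330 + 105 × 2.250 = 566.25 ms.

566 ms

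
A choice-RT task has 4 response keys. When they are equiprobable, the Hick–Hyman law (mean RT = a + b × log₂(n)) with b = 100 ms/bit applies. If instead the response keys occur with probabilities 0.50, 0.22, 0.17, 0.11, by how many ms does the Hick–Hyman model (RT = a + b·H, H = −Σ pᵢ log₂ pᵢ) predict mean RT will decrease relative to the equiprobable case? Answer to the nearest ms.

The RT saving is b·ΔH. Equiprobable H₀ = log₂(4) = 2.0000 bits; with the given probabilities H = 1.7654 bits.
b·(H₀ − H) = 100 × (2.0000 − 1.7654) = 23.46 ms.

23 ms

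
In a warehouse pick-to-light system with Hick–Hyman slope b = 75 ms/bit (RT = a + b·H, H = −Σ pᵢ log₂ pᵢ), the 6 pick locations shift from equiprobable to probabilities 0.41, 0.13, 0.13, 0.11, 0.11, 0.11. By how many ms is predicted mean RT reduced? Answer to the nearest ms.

18 ms

The RT saving is b·ΔH. Equiprobable H₀ = log₂(6) = 2.5850 bits; with the given probabilities H = 2.3435 bits.
b·(H₀ − H) = 75 × (2.5850 − 2.3435) = 18.11 ms.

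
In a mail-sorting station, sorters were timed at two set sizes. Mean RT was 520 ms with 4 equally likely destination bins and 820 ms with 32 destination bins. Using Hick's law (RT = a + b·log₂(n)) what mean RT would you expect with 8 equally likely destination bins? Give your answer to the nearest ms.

620 ms

Fit slope and intercept:
  b = (820 − 520) / (log₂ 32 − log₂ 4) = 300 / (5 − 2) = 100 ms/bit
  a = 520 − 100 × 2 = 320 ms
Then RT(8) = 320 + 100 × log₂ 8 = 320 + 100 × 3 ≈ 620.000 ms.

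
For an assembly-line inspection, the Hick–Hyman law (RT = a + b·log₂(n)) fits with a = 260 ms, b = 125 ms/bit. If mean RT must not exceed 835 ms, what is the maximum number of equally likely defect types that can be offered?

125·log₂ n ≤ 835 − 260 = 575, giving log₂ n ≤ 4.6000 and n ≤ 24.251. The largest whole number is 24.

24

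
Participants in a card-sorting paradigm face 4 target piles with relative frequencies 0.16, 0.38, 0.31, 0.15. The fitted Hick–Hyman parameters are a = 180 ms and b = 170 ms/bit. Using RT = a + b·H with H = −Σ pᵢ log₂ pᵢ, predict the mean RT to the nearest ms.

Entropy contributions −pᵢ log₂ pᵢ: 0.4230, 0.5305, 0.5238, 0.4105; sum H = 1.8878 bits.
RT = a + bH = 180 + 170·1.8878 = 500.93 ms.

501 ms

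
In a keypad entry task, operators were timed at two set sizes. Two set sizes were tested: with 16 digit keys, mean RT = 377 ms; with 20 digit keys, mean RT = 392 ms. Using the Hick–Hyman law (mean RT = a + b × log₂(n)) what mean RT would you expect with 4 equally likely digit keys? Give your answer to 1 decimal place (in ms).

Solve the two-equation system in a and b:
  b = (392 − 377) / (log₂ 20 − log₂ 16) = 15 / (4.3219 − 4) = 46.594 ms/bit
  a = 377 − 46.594 × 4 = 190.623 ms
Then RT(4) = 190.623 + 46.594 × log₂ 4 = 190.623 + 46.594 × 2 ≈ 283.811 ms.

283.8 ms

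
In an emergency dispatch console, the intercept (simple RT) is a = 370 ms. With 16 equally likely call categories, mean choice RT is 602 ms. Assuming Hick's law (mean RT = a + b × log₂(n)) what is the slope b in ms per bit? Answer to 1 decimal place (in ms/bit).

b = (602 − 370) / log₂(16) = 232 / 4 = 58.000 ms/bit.

58.0 ms/bit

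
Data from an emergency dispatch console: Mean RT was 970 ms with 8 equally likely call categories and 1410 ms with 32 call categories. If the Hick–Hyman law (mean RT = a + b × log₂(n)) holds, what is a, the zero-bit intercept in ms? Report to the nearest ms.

310 ms

The slope on a log₂ axis is (1410 − 970) / (5 − 3) = 220 ms/bit.
Intercept: a = 970 − 220·log₂(8) = 310.000 ms.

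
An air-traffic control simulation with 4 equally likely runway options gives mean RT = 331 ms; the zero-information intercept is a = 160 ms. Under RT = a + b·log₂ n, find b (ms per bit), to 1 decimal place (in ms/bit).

log₂(4) = 2 bits.
b = (RT − a)/log₂ n = (331 − 160) / 2 = 85.500 ms/bit.

85.5 ms/bit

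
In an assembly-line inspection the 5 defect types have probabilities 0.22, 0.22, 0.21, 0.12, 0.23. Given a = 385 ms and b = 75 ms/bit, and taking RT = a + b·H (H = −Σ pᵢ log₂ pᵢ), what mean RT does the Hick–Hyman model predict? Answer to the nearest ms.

557 ms

Entropy contributions −pᵢ log₂ pᵢ: 0.4806, 0.4806, 0.4728, 0.3671, 0.4877; sum H = 2.2887 bits.
RT = a + bH = 385 + 75·2.2887 = 556.65 ms.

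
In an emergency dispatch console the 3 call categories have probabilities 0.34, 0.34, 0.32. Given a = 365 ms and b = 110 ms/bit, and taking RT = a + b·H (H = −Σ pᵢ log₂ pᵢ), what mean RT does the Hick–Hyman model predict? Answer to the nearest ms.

539 ms

H = 0.34·log₂(1/0.34) + 0.34·log₂(1/0.34) + 0.32·log₂(1/0.32) = 1.5844 bits.
RT = 365 + 110 × 1.5844 = 539.28 ms.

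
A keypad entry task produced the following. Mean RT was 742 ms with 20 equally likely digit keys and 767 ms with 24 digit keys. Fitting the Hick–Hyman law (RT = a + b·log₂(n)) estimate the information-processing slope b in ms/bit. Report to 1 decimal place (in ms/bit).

95.0 ms/bit

Slope: b = (767 − 742) / (log₂ 24 − log₂ 20) = 25/0.2630 = 95.045 ms/bit.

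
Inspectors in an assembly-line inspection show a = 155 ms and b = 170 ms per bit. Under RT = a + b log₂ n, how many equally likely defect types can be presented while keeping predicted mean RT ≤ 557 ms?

Set 155 + 170·log₂ n ≤ 557 → log₂ n ≤ (557 − 155)/170 = 2.3647.
So n ≤ 2^2.3647 = 5.150; the largest integer n is 5.

5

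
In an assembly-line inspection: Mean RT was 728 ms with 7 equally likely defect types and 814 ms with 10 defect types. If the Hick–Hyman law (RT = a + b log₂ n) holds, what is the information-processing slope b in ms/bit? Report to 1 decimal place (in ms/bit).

b = (RT₂ − RT₁)/(log₂ n₂ − log₂ n₁) = (814 − 728)/(3.3219 − 2.8074) = 167.129 ms/bit.

167.1 ms/bit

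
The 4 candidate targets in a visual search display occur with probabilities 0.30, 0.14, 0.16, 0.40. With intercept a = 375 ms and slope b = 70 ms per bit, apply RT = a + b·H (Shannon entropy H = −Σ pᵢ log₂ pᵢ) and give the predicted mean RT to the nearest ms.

506 ms

Entropy contributions −pᵢ log₂ pᵢ: 0.5211, 0.3971, 0.4230, 0.5288; sum H = 1.8700 bits.
RT = a + bH = 375 + 70·1.8700 = 505.90 ms.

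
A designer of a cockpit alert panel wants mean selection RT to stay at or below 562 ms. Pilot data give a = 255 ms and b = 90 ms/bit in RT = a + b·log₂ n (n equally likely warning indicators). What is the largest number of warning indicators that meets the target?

Set 255 + 90·log₂ n ≤ 562 → log₂ n ≤ (562 − 255)/90 = 3.4111.
So n ≤ 2^3.4111 = 10.638; the largest integer n is 10.

10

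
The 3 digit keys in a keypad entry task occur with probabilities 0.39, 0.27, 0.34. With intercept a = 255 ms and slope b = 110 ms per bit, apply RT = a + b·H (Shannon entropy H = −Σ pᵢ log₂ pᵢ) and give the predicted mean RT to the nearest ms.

H = 0.39·log₂(1/0.39) + 0.27·log₂(1/0.27) + 0.34·log₂(1/0.34) = 1.5690 bits.
RT = 255 + 110 × 1.5690 = 427.59 ms.

428 ms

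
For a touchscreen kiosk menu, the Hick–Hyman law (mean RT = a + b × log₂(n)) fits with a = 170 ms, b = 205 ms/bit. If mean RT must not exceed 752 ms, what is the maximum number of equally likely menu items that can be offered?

Information budget: (752 − 170)/205 = 2.8390 bits, so n ≤ 2^2.8390 = 7.155 → at most 7.

7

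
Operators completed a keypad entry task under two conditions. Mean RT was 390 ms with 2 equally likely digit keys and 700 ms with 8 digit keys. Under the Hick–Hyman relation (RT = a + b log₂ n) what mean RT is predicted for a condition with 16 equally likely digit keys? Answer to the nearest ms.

855 ms

With log₂ n on the abscissa the relation is linear; from the two conditions:
  b = (700 − 390) / (log₂ 8 − log₂ 2) = 310 / (3 − 1) = 155 ms/bit
  a = 390 − 155 × 1 = 235 ms
Then RT(16) = 235 + 155 × log₂ 16 = 235 + 155 × 4 ≈ 855.000 ms.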